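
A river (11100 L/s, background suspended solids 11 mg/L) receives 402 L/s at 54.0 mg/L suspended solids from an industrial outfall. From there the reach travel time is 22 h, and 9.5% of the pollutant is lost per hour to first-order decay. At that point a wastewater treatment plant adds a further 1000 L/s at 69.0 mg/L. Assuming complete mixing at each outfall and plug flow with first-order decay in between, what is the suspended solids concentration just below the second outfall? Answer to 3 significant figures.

6.80 mg/L

Mixed concentration C = ΣQC/ΣQ = (11100·11.00 + 402.0·54.00) / 11500 = 143800/11500 = 12.50 mg/L; combined flow 11500 L/s.
9.5%/h lost → k = −ln(1 − 0.095) = 0.09982 h⁻¹.
Applying C = C₀e^(−kt): 12.50 × 0.1112 = 1.391 mg/L.
At the second outfall, C = (11500·1.391 + 1000·69.00) / (11500 + 1000) = 6.799 mg/L.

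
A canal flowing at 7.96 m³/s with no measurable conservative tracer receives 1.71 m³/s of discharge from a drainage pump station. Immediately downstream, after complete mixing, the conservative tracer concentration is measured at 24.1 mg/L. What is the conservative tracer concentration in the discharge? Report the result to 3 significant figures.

Mass balance: 7.960·0 + 1.710·Cₑ = 9.670·24.10
→ Cₑ = (9.670·24.10 − 7.960·0) / 1.710 = 136.3 mg/L.

136 mg/L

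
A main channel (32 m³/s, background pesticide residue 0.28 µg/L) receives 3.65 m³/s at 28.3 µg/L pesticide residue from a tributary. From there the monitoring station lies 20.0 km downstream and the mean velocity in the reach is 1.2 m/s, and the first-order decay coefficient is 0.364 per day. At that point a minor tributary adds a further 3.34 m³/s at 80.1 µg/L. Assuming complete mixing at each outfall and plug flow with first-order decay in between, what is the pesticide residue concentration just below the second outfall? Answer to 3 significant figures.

Conservation of mass: C = (32.00·0.2800 + 3.650·28.30) / 35.65 = 112.3/35.65 = 3.149 µg/L; combined flow 35.65 m³/s.
Travel time t = 20.0·1000 / 1.2 = 16670 s = 4.630 h.
After decay, C = 3.149 × e^(−kt) = 3.149 × 0.9322 = 2.935 µg/L.
At the second outfall, C = (35.65·2.935 + 3.340·80.10) / (35.65 + 3.340) = 9.545 µg/L.

9.55 µg/L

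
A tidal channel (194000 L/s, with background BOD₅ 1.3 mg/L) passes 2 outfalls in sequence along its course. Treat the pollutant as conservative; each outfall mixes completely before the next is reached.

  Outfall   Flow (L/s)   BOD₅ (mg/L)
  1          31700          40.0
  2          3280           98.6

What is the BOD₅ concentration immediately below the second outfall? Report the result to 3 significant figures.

8.05 mg/L

Below outfall 1: Q → 225700 L/s, C = (194000·1.300 + 31700·40.00)/225700 = 6.735 mg/L.
Below outfall 2: Q → 229000 L/s, C = (225700·6.735 + 3280·98.60)/229000 = 8.051 mg/L.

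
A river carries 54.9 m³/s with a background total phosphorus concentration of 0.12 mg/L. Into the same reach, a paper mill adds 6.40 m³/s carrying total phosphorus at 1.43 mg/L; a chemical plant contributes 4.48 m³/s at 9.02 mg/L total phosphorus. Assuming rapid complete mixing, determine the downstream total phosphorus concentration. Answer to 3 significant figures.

0.854 mg/L

Conservation of mass: C = (54.90·0.1200 + 6.400·1.430 + 4.480·9.020) / 65.78 = 56.15/65.78 = 0.8536 mg/L.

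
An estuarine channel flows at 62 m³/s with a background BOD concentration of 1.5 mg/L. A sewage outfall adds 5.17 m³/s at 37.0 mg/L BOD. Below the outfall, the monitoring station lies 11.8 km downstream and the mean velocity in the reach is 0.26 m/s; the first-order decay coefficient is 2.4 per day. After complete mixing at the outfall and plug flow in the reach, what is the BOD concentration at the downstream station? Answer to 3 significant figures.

Mixed concentration C = ΣQC/ΣQ = (62.00·1.500 + 5.170·37.00) / 67.17 = 284.3/67.17 = 4.232 mg/L.
Travel time t = 11.8·1000 / 0.26 = 45380 s = 12.61 h.
Applying C = C₀e^(−kt): 4.232 × 0.2835 = 1.200 mg/L.

1.20 mg/L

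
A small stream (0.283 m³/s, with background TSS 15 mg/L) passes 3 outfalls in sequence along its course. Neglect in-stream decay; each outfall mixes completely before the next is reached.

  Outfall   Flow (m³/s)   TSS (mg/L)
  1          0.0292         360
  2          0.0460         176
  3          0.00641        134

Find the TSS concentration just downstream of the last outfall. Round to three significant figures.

Below outfall 1: Q → 0.3122 m³/s, C = (0.2830·15.00 + 0.02920·360.0)/0.3122 = 47.27 mg/L.
Below outfall 2: Q → 0.3582 m³/s, C = (0.3122·47.27 + 0.04600·176.0)/0.3582 = 63.80 mg/L.
Below outfall 3: Q → 0.3646 m³/s, C = (0.3582·63.80 + 0.006410·134.0)/0.3646 = 65.03 mg/L.

65.0 mg/L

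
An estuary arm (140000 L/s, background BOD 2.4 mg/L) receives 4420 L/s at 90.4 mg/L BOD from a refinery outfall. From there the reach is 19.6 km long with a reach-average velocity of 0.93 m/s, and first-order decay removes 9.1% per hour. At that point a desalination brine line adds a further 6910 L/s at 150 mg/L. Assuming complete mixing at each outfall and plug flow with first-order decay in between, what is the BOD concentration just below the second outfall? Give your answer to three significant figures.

Conservation of mass: C = (140000·2.400 + 4420·90.40) / 144400 = 735600/144400 = 5.093 mg/L; combined flow 144400 L/s.
Travel time t = 19.6·1000 / 0.93 = 21080 s = 5.854 h.
9.1%/h lost → k = −ln(1 − 0.091) = 0.09541 h⁻¹.
Applying C = C₀e^(−kt): 5.093 × 0.5720 = 2.914 mg/L.
Second outfall: C = (144400·2.914 + 6910·150.0)/151300 = 9.630 mg/L.

9.63 mg/L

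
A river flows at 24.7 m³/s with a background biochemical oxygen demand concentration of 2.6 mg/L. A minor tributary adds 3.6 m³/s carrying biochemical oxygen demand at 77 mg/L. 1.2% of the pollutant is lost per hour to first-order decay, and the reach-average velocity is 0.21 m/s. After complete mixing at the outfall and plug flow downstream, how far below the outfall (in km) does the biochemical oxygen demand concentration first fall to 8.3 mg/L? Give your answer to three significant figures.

23.4 km

Conservation of mass: C = (24.70·2.600 + 3.600·77.00) / 28.30 = 341.4/28.30 = 12.06 mg/L.
1.2%/h lost → k = −ln(1 − 0.012) = 0.01207 h⁻¹.
Set 12.06·exp(−k·t) = 8.3 → t = ln(12.06/8.3)/k = 111500 s = 30.98 h.
Distance = v·t = 0.21·111500 = 23420 m = 23.42 km.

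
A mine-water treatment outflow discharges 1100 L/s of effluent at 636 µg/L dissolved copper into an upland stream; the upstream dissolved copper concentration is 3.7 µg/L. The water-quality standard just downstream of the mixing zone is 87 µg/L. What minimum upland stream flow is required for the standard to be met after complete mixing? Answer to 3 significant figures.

Set C_mix = 87: (Q·3.700 + 1100·636.0) / (Q + 1100) = 87
→ Q = 1100·(636.0 − 87)/(87 − 3.700) = 7250 L/s.

7250 L/s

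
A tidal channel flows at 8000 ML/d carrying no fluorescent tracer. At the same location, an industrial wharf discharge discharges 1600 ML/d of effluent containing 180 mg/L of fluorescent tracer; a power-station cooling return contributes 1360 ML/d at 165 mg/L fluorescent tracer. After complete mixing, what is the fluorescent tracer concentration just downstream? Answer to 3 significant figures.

Conservation of mass: C = (8000·0 + 1600·180.0 + 1360·165.0) / 10960 = 512400/10960 = 46.75 mg/L.

46.8 mg/L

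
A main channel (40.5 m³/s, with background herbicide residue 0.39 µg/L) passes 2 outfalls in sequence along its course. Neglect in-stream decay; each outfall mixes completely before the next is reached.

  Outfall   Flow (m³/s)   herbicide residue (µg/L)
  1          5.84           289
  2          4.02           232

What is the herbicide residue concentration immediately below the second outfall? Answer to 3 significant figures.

52.3 µg/L

Below outfall 1: Q → 46.34 m³/s, C = (40.50·0.3900 + 5.840·289.0)/46.34 = 36.76 µg/L.
Below outfall 2: Q → 50.36 m³/s, C = (46.34·36.76 + 4.020·232.0)/50.36 = 52.35 µg/L.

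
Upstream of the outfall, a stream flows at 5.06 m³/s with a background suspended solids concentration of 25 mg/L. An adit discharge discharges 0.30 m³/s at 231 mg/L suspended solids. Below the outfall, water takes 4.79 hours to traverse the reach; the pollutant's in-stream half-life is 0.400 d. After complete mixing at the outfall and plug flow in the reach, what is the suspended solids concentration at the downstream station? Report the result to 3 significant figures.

Flow-weighted average: C = (5.060·25.00 + 0.3000·231.0) / 5.360 = 195.8/5.360 = 36.53 mg/L.
Half-life 0.400 d → k = ln 2 / 0.400 = 1.733 d⁻¹.
After decay, C = 36.53 × e^(−kt) = 36.53 × 0.7076 = 25.85 mg/L.

25.8 mg/L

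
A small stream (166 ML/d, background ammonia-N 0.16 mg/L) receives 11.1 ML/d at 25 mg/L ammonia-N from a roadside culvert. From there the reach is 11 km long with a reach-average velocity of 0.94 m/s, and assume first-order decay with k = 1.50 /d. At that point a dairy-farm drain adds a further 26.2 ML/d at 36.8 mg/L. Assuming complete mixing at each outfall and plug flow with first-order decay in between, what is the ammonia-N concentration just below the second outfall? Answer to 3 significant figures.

Flow-weighted average: C = (166.0·0.1600 + 11.10·25.00) / 177.1 = 304.1/177.1 = 1.717 mg/L; combined flow 177.1 ML/d.
Travel time t = 11·1000 / 0.94 = 11700 s = 3.251 h.
Applying C = C₀e^(−kt): 1.717 × 0.8161 = 1.401 mg/L.
Second outfall: C = (177.1·1.401 + 26.20·36.80)/203.3 = 5.963 mg/L.

5.96 mg/L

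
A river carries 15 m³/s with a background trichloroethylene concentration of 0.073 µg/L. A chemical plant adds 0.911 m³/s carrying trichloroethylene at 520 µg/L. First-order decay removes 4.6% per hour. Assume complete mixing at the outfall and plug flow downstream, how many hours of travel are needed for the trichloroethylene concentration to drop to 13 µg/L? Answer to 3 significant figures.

Mixed concentration C = ΣQC/ΣQ = (15.00·0.07300 + 0.9110·520.0) / 15.91 = 474.8/15.91 = 29.84 µg/L.
4.6%/h lost → k = −ln(1 − 0.046) = 0.04709 h⁻¹.
29.84·exp(−k·t) = 13 → t = ln(29.84/13)/k = 63520 s = 17.65 h.

17.6 h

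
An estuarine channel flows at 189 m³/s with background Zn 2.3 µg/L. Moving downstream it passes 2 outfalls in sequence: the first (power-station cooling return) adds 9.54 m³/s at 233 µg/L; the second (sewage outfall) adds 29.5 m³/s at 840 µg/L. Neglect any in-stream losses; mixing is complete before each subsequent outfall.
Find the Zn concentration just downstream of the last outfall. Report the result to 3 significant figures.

Outfall 1: combined Q = 198.5 m³/s; C = (189.0·2.300 + 9.540·233.0)/198.5 = 13.39 µg/L.
Outfall 2: combined Q = 228.0 m³/s; C = (198.5·13.39 + 29.50·840.0)/228.0 = 120.3 µg/L.

120 µg/L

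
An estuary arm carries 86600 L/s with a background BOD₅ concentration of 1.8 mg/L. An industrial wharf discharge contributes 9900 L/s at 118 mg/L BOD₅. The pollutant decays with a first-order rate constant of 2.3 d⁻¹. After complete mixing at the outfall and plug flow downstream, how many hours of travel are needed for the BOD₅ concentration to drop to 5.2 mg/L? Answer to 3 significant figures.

10.1 h

Conservation of mass: C = (86600·1.800 + 9900·118.0) / 96500 = 1324000/96500 = 13.72 mg/L.
13.72·exp(−k·t) = 5.2 → t = ln(13.72/5.2)/k = 36450 s = 10.12 h.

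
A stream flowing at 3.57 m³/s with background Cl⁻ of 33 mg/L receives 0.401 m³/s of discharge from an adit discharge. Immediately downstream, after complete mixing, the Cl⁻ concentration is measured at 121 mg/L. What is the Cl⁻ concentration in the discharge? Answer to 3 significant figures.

Mass balance: 3.570·33.00 + 0.4010·Cₑ = 3.971·121.0
→ Cₑ = (3.971·121.0 − 3.570·33.00) / 0.4010 = 904.4 mg/L.

904 mg/L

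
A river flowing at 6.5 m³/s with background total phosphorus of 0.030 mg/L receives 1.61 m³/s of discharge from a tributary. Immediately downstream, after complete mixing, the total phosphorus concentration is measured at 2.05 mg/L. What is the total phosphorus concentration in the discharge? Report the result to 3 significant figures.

Mass balance: 6.500·0.03000 + 1.610·Cₑ = 8.110·2.050
→ Cₑ = (8.110·2.050 − 6.500·0.03000) / 1.610 = 10.21 mg/L.

10.2 mg/L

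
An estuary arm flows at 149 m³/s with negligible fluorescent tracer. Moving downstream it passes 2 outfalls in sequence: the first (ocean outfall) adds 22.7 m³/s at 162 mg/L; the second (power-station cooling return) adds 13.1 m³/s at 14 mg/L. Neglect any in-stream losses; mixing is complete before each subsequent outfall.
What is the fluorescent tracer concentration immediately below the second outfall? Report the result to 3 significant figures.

After outfall 1: Q = 149.0 + 22.70 = 171.7 m³/s; C = (149.0·0 + 22.70·162.0)/171.7 = 21.42 mg/L.
After outfall 2: Q = 171.7 + 13.10 = 184.8 m³/s; C = (171.7·21.42 + 13.10·14.00)/184.8 = 20.89 mg/L.

20.9 mg/L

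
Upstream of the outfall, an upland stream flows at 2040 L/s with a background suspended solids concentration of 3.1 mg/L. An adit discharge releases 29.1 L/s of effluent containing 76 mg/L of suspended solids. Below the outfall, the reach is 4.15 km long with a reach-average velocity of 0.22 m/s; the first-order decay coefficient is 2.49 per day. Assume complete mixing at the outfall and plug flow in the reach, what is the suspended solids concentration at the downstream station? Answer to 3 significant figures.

2.40 mg/L

Conservation of mass: C = (2040·3.100 + 29.10·76.00) / 2069 = 8536/2069 = 4.125 mg/L.
Travel time t = 4.15·1000 / 0.22 = 18860 s = 5.240 h.
After decay, C = 4.125 × e^(−kt) = 4.125 × 0.5806 = 2.395 mg/L.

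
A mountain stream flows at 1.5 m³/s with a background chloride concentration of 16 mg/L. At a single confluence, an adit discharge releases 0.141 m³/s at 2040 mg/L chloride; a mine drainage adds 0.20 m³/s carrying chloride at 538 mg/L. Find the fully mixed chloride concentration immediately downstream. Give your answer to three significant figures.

228 mg/L

Conservation of mass: C = (1.500·16.00 + 0.1410·2040 + 0.2000·538.0) / 1.841 = 419.2/1.841 = 227.7 mg/L.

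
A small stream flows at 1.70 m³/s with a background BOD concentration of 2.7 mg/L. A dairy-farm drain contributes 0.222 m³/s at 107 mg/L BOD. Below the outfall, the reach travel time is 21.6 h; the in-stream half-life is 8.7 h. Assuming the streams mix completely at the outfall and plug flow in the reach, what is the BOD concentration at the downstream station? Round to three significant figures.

2.64 mg/L

Mass balance: C = (1.700·2.700 + 0.2220·107.0) / 1.922 = 28.34/1.922 = 14.75 mg/L.
Half-life 8.7 h → k = ln 2 / 8.7 = 0.07967 h⁻¹ = 1.912 d⁻¹.
Applying C = C₀e^(−kt): 14.75 × 0.1789 = 2.638 mg/L.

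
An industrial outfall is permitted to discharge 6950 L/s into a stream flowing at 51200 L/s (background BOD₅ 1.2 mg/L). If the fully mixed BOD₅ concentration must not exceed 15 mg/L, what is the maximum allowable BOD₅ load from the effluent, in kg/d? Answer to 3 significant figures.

Mass balance at the limit: 51200·1.200 + 6950·Cₑ = 58150·15 → Cₑ = 116.7 mg/L.
6950 L/s = 6.950 m³/s. Load = 6.950 m³/s × 116.7 g/m³ × 86 400 s/d = 70050 kg/d.

70100 kg/d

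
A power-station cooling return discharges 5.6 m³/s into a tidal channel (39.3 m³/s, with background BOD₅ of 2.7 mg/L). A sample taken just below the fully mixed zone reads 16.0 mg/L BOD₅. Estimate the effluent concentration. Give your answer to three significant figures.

Mass balance: 39.30·2.700 + 5.600·Cₑ = 44.90·16.00
→ Cₑ = (44.90·16.00 − 39.30·2.700) / 5.600 = 109.3 mg/L.

109 mg/L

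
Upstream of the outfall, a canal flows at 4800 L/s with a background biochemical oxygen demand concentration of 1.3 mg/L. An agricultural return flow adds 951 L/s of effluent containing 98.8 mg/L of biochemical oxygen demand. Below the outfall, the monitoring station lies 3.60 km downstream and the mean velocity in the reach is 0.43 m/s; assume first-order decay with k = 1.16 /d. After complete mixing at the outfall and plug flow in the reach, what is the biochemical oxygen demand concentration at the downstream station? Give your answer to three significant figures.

Flow-weighted average: C = (4800·1.300 + 951.0·98.80) / 5751 = 100200/5751 = 17.42 mg/L.
Travel time t = 3.60·1000 / 0.43 = 8372 s = 2.326 h.
First-order decay: C = 17.42·exp(−k·t) = 17.42·0.8937 = 15.57 mg/L.

15.6 mg/L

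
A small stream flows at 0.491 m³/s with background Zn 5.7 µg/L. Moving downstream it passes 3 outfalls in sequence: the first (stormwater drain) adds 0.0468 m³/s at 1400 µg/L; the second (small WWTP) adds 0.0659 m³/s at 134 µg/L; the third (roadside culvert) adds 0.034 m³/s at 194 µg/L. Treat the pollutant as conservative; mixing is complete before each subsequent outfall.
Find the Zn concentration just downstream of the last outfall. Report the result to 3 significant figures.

131 µg/L

Below outfall 1: Q → 0.5378 m³/s, C = (0.4910·5.700 + 0.04680·1400)/0.5378 = 127.0 µg/L.
Below outfall 2: Q → 0.6037 m³/s, C = (0.5378·127.0 + 0.06590·134.0)/0.6037 = 127.8 µg/L.
Below outfall 3: Q → 0.6377 m³/s, C = (0.6037·127.8 + 0.03400·194.0)/0.6377 = 131.3 µg/L.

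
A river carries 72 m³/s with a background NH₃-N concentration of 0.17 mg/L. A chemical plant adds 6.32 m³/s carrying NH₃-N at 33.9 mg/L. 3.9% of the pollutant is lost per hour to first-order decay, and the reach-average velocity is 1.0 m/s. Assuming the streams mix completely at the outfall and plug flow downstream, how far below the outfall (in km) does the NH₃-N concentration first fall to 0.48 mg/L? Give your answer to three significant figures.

163 km

Conservation of mass: C = (72.00·0.1700 + 6.320·33.90) / 78.32 = 226.5/78.32 = 2.892 mg/L.
3.9%/h lost → k = −ln(1 − 0.039) = 0.03978 h⁻¹.
Set 2.892·exp(−k·t) = 0.48 → t = ln(2.892/0.48)/k = 162500 s = 45.14 h.
Distance = v·t = 1.0·162500 = 162500 m = 162.5 km.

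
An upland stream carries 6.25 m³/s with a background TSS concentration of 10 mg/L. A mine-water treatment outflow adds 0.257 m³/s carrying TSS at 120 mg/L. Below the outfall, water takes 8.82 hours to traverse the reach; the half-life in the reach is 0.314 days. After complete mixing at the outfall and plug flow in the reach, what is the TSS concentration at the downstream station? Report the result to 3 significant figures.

Mixed concentration C = ΣQC/ΣQ = (6.250·10.00 + 0.2570·120.0) / 6.507 = 93.34/6.507 = 14.34 mg/L.
Half-life 0.314 d → k = ln 2 / 0.314 = 2.207 d⁻¹.
After decay, C = 14.34 × e^(−kt) = 14.34 × 0.4443 = 6.373 mg/L.

6.37 mg/L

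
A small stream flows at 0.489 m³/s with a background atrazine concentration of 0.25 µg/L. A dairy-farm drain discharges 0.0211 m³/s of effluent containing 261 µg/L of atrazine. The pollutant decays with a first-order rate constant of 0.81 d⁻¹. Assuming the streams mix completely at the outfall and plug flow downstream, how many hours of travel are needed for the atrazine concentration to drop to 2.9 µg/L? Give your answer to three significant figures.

39.6 h

Flow-weighted average: C = (0.4890·0.2500 + 0.02110·261.0) / 0.5101 = 5.629/0.5101 = 11.04 µg/L.
11.04·exp(−k·t) = 2.9 → t = ln(11.04/2.9)/k = 142600 s = 39.60 h.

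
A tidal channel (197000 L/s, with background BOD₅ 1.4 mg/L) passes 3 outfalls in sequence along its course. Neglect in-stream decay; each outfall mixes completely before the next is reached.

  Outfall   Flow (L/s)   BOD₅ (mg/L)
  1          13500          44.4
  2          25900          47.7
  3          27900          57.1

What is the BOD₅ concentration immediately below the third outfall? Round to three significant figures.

14.0 mg/L

Below outfall 1: Q → 210500 L/s, C = (197000·1.400 + 13500·44.40)/210500 = 4.158 mg/L.
Below outfall 2: Q → 236400 L/s, C = (210500·4.158 + 25900·47.70)/236400 = 8.928 mg/L.
Below outfall 3: Q → 264300 L/s, C = (236400·8.928 + 27900·57.10)/264300 = 14.01 mg/L.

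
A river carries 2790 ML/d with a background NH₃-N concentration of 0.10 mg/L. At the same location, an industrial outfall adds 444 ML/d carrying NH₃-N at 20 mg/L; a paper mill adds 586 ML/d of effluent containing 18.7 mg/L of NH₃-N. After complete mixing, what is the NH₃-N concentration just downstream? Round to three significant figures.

5.27 mg/L

Flow-weighted average: C = (2790·0.1000 + 444.0·20.00 + 586.0·18.70) / 3820 = 20120/3820 = 5.266 mg/L.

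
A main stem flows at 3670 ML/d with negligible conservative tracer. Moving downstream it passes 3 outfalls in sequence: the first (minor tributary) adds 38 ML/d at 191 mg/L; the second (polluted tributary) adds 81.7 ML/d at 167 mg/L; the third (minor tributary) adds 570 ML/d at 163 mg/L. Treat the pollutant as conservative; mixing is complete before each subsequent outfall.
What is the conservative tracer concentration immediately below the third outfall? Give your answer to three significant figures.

Outfall 1: combined Q = 3708 ML/d; C = (3670·0 + 38.00·191.0)/3708 = 1.957 mg/L.
Outfall 2: combined Q = 3790 ML/d; C = (3708·1.957 + 81.70·167.0)/3790 = 5.515 mg/L.
Outfall 3: combined Q = 4360 ML/d; C = (3790·5.515 + 570.0·163.0)/4360 = 26.11 mg/L.

26.1 mg/L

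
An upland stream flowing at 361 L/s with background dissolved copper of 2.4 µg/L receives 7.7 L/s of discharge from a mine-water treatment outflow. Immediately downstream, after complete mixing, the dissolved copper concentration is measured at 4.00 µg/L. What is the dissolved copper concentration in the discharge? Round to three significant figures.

Mass balance: 361.0·2.400 + 7.700·Cₑ = 368.7·4.000
→ Cₑ = (368.7·4.000 − 361.0·2.400) / 7.700 = 79.01 µg/L.

79.0 µg/L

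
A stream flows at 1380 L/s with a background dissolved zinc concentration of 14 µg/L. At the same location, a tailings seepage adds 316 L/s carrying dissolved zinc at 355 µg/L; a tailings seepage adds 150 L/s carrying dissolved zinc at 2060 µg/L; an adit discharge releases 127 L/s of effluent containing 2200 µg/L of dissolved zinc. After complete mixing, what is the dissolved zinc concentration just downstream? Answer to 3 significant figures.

365 µg/L

After mixing, C = (1380·14.00 + 316.0·355.0 + 150.0·2060 + 127.0·2200) / 1973 = 719900/1973 = 364.9 µg/L.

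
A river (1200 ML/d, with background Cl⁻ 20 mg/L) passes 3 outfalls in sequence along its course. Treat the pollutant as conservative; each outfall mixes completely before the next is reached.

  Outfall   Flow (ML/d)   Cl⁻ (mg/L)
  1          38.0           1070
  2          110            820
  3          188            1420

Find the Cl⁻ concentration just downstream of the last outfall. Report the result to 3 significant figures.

275 mg/L

Outfall 1: combined Q = 1238 ML/d; C = (1200·20.00 + 38.00·1070)/1238 = 52.23 mg/L.
Outfall 2: combined Q = 1348 ML/d; C = (1238·52.23 + 110.0·820.0)/1348 = 114.9 mg/L.
Outfall 3: combined Q = 1536 ML/d; C = (1348·114.9 + 188.0·1420)/1536 = 274.6 mg/L.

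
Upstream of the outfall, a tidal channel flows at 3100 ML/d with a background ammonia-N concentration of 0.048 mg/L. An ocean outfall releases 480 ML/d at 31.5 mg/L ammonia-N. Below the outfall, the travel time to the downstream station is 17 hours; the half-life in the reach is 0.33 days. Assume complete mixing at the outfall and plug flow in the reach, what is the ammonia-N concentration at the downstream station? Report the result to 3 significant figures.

Conservation of mass: C = (3100·0.04800 + 480.0·31.50) / 3580 = 15270/3580 = 4.265 mg/L.
Half-life 0.33 d → k = ln 2 / 0.33 = 2.100 d⁻¹.
Decay over the reach: 4.265·exp(−kt) = 4.265·0.2259 = 0.9633 mg/L.

0.963 mg/L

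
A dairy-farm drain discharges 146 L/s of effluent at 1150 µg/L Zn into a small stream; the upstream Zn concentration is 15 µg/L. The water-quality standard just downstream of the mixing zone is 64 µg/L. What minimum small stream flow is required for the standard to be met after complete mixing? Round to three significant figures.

Set C_mix = 64: (Q·15.00 + 146.0·1150) / (Q + 146.0) = 64
→ Q = 146.0·(1150 − 64)/(64 − 15.00) = 3236 L/s.

3240 L/s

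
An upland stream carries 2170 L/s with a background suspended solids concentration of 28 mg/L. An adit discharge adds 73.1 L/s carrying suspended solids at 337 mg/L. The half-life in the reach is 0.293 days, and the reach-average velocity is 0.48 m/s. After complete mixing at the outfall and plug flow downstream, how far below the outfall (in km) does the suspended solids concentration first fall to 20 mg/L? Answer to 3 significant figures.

11.3 km

Mixed concentration C = ΣQC/ΣQ = (2170·28.00 + 73.10·337.0) / 2243 = 85390/2243 = 38.07 mg/L.
Half-life 0.293 d → k = ln 2 / 0.293 = 2.366 d⁻¹.
Set 38.07·exp(−k·t) = 20 → t = ln(38.07/20)/k = 23510 s = 6.530 h.
Distance = v·t = 0.48·23510 = 11280 m = 11.28 km.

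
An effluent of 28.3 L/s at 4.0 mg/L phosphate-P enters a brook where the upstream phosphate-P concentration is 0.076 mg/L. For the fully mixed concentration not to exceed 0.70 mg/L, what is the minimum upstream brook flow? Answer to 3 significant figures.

150 L/s

Set C_mix = 0.70: (Q·0.07600 + 28.30·4.000) / (Q + 28.30) = 0.70
→ Q = 28.30·(4.000 − 0.70)/(0.70 − 0.07600) = 149.7 L/s.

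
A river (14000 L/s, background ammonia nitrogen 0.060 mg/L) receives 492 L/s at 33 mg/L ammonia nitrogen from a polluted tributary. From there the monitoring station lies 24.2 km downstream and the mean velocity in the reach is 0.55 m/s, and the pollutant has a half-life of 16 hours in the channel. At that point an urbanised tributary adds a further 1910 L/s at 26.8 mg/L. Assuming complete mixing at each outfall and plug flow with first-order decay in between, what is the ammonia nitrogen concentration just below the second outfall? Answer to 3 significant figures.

3.73 mg/L

Mass balance: C = (14000·0.06000 + 492.0·33.00) / 14490 = 17080/14490 = 1.178 mg/L; combined flow 14490 L/s.
Travel time t = 24.2·1000 / 0.55 = 44000 s = 12.22 h.
Half-life 16 h → k = ln 2 / 16 = 0.04332 h⁻¹ = 1.040 d⁻¹.
Decay over the reach: 1.178·exp(−kt) = 1.178·0.5889 = 0.6939 mg/L.
Second outfall: C = (14490·0.6939 + 1910·26.80)/16400 = 3.734 mg/L.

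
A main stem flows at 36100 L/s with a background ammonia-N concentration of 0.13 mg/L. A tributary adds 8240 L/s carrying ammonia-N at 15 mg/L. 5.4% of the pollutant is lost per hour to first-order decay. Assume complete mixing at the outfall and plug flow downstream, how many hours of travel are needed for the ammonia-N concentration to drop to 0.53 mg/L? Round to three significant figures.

30.6 h

Flow-weighted average: C = (36100·0.1300 + 8240·15.00) / 44340 = 128300/44340 = 2.893 mg/L.
5.4%/h lost → k = −ln(1 − 0.054) = 0.05551 h⁻¹.
2.893·exp(−k·t) = 0.53 → t = ln(2.893/0.53)/k = 110100 s = 30.58 h.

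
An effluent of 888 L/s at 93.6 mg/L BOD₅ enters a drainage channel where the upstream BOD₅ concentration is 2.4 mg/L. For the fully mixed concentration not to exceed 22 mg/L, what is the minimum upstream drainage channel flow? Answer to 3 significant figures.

Set C_mix = 22: (Q·2.400 + 888.0·93.60) / (Q + 888.0) = 22
→ Q = 888.0·(93.60 − 22)/(22 − 2.400) = 3244 L/s.

3240 L/s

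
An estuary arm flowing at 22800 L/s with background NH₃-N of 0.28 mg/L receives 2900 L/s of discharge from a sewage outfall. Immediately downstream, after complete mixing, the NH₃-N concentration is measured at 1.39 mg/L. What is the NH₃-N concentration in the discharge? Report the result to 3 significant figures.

Mass balance: 22800·0.2800 + 2900·Cₑ = 25700·1.390
→ Cₑ = (25700·1.390 − 22800·0.2800) / 2900 = 10.12 mg/L.

10.1 mg/L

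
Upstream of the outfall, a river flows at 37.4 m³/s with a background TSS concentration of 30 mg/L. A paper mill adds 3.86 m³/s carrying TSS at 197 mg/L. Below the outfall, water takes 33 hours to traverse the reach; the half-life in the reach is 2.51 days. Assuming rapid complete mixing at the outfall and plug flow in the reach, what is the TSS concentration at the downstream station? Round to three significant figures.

31.2 mg/L

Flow-weighted average: C = (37.40·30.00 + 3.860·197.0) / 41.26 = 1882/41.26 = 45.62 mg/L.
Half-life 2.51 d → k = ln 2 / 2.51 = 0.2762 d⁻¹.
First-order decay: C = 45.62·exp(−k·t) = 45.62·0.6841 = 31.21 mg/L.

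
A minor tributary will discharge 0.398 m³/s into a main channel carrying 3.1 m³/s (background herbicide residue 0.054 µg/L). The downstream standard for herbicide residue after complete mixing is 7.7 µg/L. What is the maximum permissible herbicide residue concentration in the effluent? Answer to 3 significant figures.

At the limit, (Qr·Cr + Qe·Cₑ)/(Qr + Qe) = 7.7:
Cₑ = (3.498·7.7 − 3.100·0.05400) / 0.3980 = 67.25 µg/L.

67.3 µg/L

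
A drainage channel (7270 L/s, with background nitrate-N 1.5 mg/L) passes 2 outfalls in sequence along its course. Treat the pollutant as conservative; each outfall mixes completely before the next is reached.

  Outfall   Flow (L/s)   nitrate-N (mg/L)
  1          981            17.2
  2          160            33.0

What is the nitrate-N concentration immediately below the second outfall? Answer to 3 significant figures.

3.93 mg/L

Below outfall 1: Q → 8251 L/s, C = (7270·1.500 + 981.0·17.20)/8251 = 3.367 mg/L.
Below outfall 2: Q → 8411 L/s, C = (8251·3.367 + 160.0·33.00)/8411 = 3.930 mg/L.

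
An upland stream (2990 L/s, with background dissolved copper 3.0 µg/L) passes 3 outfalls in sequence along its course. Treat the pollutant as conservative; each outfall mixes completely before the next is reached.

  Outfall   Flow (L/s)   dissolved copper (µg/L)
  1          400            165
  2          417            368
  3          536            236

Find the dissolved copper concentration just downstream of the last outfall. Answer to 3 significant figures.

81.7 µg/L

Outfall 1: combined Q = 3390 L/s; C = (2990·3.000 + 400.0·165.0)/3390 = 22.12 µg/L.
Outfall 2: combined Q = 3807 L/s; C = (3390·22.12 + 417.0·368.0)/3807 = 60.00 µg/L.
Outfall 3: combined Q = 4343 L/s; C = (3807·60.00 + 536.0·236.0)/4343 = 81.72 µg/L.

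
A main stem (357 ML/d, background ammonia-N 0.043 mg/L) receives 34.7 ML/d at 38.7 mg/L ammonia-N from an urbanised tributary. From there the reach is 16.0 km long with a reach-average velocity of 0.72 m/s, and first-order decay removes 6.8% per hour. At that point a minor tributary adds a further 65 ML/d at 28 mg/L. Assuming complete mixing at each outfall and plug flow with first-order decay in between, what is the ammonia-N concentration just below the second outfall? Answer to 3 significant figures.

Conservation of mass: C = (357.0·0.04300 + 34.70·38.70) / 391.7 = 1358/391.7 = 3.468 mg/L; combined flow 391.7 ML/d.
Travel time t = 16.0·1000 / 0.72 = 22220 s = 6.173 h.
6.8%/h lost → k = −ln(1 − 0.068) = 0.07042 h⁻¹.
Applying C = C₀e^(−kt): 3.468 × 0.6475 = 2.245 mg/L.
Second outfall: C = (391.7·2.245 + 65.00·28.00)/456.7 = 5.911 mg/L.

5.91 mg/L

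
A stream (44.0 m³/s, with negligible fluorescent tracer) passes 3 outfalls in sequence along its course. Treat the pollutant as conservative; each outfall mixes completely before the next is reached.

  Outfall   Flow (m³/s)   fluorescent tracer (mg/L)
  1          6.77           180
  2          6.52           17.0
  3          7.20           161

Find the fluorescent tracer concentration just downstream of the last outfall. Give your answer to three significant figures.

Below outfall 1: Q → 50.77 m³/s, C = (44.00·0 + 6.770·180.0)/50.77 = 24.00 mg/L.
Below outfall 2: Q → 57.29 m³/s, C = (50.77·24.00 + 6.520·17.00)/57.29 = 23.21 mg/L.
Below outfall 3: Q → 64.49 m³/s, C = (57.29·23.21 + 7.200·161.0)/64.49 = 38.59 mg/L.

38.6 mg/L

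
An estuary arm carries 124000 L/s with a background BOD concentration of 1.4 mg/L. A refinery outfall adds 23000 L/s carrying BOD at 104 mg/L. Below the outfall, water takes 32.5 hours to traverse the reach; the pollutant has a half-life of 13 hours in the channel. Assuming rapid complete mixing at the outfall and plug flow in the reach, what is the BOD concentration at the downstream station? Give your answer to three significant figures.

3.09 mg/L

After mixing, C = (124000·1.400 + 23000·104.0) / 147000 = 2566000/147000 = 17.45 mg/L.
Half-life 13 h → k = ln 2 / 13 = 0.05332 h⁻¹ = 1.280 d⁻¹.
After decay, C = 17.45 × e^(−kt) = 17.45 × 0.1768 = 3.085 mg/L.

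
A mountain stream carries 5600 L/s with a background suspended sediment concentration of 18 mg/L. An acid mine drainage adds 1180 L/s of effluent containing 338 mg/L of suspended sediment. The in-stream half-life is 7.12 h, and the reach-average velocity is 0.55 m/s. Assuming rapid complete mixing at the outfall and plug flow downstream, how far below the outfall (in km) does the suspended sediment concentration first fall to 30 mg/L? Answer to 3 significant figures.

Mass balance: C = (5600·18.00 + 1180·338.0) / 6780 = 499600/6780 = 73.69 mg/L.
Half-life 7.12 h → k = ln 2 / 7.12 = 0.09735 h⁻¹ = 2.336 d⁻¹.
Set 73.69·exp(−k·t) = 30 → t = ln(73.69/30)/k = 33230 s = 9.232 h.
Distance = v·t = 0.55·33230 = 18280 m = 18.28 km.

18.3 km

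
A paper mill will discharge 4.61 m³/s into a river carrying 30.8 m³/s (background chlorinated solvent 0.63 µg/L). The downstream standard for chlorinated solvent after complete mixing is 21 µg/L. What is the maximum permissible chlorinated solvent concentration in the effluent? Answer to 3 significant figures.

157 µg/L

At the limit, (Qr·Cr + Qe·Cₑ)/(Qr + Qe) = 21:
Cₑ = (35.41·21 − 30.80·0.6300) / 4.610 = 157.1 µg/L.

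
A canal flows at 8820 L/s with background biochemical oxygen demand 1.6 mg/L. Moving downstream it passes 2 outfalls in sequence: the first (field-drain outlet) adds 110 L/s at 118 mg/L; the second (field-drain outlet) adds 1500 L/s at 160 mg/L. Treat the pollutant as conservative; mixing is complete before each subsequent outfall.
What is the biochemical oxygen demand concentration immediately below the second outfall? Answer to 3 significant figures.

After outfall 1: Q = 8820 + 110.0 = 8930 L/s; C = (8820·1.600 + 110.0·118.0)/8930 = 3.034 mg/L.
After outfall 2: Q = 8930 + 1500 = 10430 L/s; C = (8930·3.034 + 1500·160.0)/10430 = 25.61 mg/L.

25.6 mg/L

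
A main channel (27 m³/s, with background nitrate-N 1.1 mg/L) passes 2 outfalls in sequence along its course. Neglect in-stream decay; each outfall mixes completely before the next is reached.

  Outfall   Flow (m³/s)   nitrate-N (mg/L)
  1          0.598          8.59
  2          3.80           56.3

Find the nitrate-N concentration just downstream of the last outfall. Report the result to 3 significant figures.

After outfall 1: Q = 27.00 + 0.5980 = 27.60 m³/s; C = (27.00·1.100 + 0.5980·8.590)/27.60 = 1.262 mg/L.
After outfall 2: Q = 27.60 + 3.800 = 31.40 m³/s; C = (27.60·1.262 + 3.800·56.30)/31.40 = 7.923 mg/L.

7.92 mg/L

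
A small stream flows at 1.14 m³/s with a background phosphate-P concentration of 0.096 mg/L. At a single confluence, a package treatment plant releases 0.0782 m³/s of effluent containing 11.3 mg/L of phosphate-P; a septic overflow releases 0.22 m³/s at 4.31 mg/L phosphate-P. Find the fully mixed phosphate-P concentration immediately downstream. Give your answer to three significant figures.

1.35 mg/L

Conservation of mass: C = (1.140·0.09600 + 0.07820·11.30 + 0.2200·4.310) / 1.438 = 1.941/1.438 = 1.350 mg/L.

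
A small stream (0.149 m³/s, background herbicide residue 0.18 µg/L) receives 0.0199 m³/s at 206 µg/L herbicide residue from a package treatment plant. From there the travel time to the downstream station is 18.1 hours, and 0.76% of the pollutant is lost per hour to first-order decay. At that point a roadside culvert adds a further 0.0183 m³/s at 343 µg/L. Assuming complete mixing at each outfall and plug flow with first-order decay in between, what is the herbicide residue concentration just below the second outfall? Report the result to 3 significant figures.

52.7 µg/L

After mixing, C = (0.1490·0.1800 + 0.01990·206.0) / 0.1689 = 4.126/0.1689 = 24.43 µg/L; combined flow 0.1689 m³/s.
0.76%/h lost → k = −ln(1 − 0.0076) = 0.007629 h⁻¹.
After decay, C = 24.43 × e^(−kt) = 24.43 × 0.8710 = 21.28 µg/L.
Second outfall: C = (0.1689·21.28 + 0.01830·343.0)/0.1872 = 52.73 µg/L.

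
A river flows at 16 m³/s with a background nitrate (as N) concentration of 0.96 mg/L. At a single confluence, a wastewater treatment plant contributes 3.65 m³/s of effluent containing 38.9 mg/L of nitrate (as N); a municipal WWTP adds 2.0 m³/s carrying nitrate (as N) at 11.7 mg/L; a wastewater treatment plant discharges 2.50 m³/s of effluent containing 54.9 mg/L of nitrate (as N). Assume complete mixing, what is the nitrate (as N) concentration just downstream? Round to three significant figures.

13.2 mg/L

Mass balance: C = (16.00·0.9600 + 3.650·38.90 + 2.000·11.70 + 2.500·54.90) / 24.15 = 318.0/24.15 = 13.17 mg/L.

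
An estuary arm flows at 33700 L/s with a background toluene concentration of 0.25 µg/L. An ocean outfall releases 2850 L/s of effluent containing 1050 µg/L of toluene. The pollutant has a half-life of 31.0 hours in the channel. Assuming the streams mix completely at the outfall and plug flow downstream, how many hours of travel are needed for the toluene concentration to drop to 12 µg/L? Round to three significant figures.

Flow-weighted average: C = (33700·0.2500 + 2850·1050) / 36550 = 3001000/36550 = 82.10 µg/L.
Half-life 31.0 h → k = ln 2 / 31.0 = 0.02236 h⁻¹ = 0.5366 d⁻¹.
82.10·exp(−k·t) = 12 → t = ln(82.10/12)/k = 309600 s = 86.01 h.

86.0 h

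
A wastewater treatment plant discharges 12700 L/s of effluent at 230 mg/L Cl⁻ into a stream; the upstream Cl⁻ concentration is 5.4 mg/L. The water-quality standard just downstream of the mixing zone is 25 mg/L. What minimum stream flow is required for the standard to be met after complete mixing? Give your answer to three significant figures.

Set C_mix = 25: (Q·5.400 + 12700·230.0) / (Q + 12700) = 25
→ Q = 12700·(230.0 − 25)/(25 − 5.400) = 132800 L/s.

133000 L/s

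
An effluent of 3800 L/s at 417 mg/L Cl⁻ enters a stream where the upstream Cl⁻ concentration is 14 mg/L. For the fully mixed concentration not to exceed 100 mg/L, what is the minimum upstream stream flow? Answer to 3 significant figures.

14000 L/s

Set C_mix = 100: (Q·14.00 + 3800·417.0) / (Q + 3800) = 100
→ Q = 3800·(417.0 − 100)/(100 − 14.00) = 14010 L/s.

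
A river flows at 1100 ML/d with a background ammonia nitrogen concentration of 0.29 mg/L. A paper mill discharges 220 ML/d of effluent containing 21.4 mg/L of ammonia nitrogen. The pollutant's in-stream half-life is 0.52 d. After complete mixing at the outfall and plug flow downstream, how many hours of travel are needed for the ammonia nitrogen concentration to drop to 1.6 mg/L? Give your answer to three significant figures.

Mass balance: C = (1100·0.2900 + 220.0·21.40) / 1320 = 5027/1320 = 3.808 mg/L.
Half-life 0.52 d → k = ln 2 / 0.52 = 1.333 d⁻¹.
3.808·exp(−k·t) = 1.6 → t = ln(3.808/1.6)/k = 56210 s = 15.61 h.

15.6 h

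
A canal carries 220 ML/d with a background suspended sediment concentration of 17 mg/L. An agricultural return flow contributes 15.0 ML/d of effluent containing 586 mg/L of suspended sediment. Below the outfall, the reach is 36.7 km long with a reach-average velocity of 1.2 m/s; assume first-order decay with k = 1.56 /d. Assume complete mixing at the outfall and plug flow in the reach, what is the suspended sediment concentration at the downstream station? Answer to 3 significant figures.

30.7 mg/L

Flow-weighted average: C = (220.0·17.00 + 15.00·586.0) / 235.0 = 12530/235.0 = 53.32 mg/L.
Travel time t = 36.7·1000 / 1.2 = 30580 s = 8.495 h.
Decay over the reach: 53.32·exp(−kt) = 53.32·0.5757 = 30.69 mg/L.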